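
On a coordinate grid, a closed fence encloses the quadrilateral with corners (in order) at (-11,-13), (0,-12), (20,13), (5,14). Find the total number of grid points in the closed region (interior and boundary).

343

The shoelace formula gives twice the area as |[(-11)·(-12) − 0·(-13)] + [0·13 − 20·(-12)] + [20·14 − 5·13] + [5·(-13) − (-11)·14]| = 676, so the area is 338.
Summing gcd(|Δx|,|Δy|) over the edges gives the boundary count: gcd(11,1) + gcd(20,25) + gcd(15,1) + gcd(16,27) = 1+5+1+1 = 8.
Pick's theorem gives I = A − B/2 + 1 = 338 − 8/2 + 1 = 335, so the closed region contains I + B = 335 + 8 = 343 lattice points.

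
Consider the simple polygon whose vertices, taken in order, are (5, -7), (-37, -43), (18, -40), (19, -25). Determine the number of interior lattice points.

The shoelace formula gives twice the area as |(5·(-43) − (-37)·(-7)) + ((-37)·(-40) − 18·(-43)) + (18·(-25) − 19·(-40)) + (19·(-7) − 5·(-25))| = 2082, so the area is 1041.
Summing gcd(|Δx|,|Δy|) over the edges gives the boundary count: gcd(42,36) + gcd(55,3) + gcd(1,15) + gcd(14,18) = 6+1+1+2 = 10.
By Pick's theorem A = I + B/2 − 1, so I = 1041 − 10/2 + 1 = 1037.

1037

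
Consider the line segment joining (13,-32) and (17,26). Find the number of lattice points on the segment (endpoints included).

3

The number of lattice points on a segment between lattice points is gcd(|Δx|,|Δy|) + 1 = gcd(4,58) + 1 = 2 + 1 = 3.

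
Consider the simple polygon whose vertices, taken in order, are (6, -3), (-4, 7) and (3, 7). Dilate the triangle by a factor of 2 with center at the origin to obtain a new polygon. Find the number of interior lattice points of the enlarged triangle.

123

By the shoelace formula, twice the signed area is |(6·7 − (-4)·(-3)) + ((-4)·7 − 3·7) + (3·(-3) − 6·7)| = 70, so the area is 35.
The number of boundary lattice points is Σ gcd(|Δx|,|Δy|) = gcd(10,10) + gcd(7,0) + gcd(3,10) = 10+7+1 = 18.
Scaling by 2 multiplies the area by 2² = 4 (so the new area is 140) and multiplies the boundary lattice-point count by 2, giving 36.
By Pick's theorem, the interior count of the dilated polygon is 140 − 36/2 + 1 = 123.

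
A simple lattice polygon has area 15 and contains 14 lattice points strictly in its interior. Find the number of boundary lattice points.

4

Pick's theorem gives A = I + B/2 − 1, so B = 2(A − I + 1) = 2(15 − 14 + 1) = 4.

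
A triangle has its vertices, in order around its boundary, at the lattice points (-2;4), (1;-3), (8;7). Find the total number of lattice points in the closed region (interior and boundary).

The shoelace formula gives twice the area as |((-2)·(-3) − 1·4) + (1·7 − 8·(-3)) + (8·4 − (-2)·7)| = 79, so the area is 79/2.
Along each edge there are gcd(|Δx|,|Δy|)+1 lattice points, so counting each shared vertex once the boundary has gcd(3,7) + gcd(7,10) + gcd(10,3) = 1+1+1 = 3.
Pick's theorem gives I = A − B/2 + 1 = 79/2 − 3/2 + 1 = 39, so the closed region contains I + B = 39 + 3 = 42 lattice points.

42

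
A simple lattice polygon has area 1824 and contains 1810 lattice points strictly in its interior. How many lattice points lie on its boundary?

Pick's theorem gives A = I + B/2 − 1, so B = 2(A − I + 1) = 2(1824 − 1810 + 1) = 30.

30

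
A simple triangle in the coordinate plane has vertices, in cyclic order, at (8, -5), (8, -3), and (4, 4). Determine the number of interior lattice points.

Using the shoelace formula, 2A = |(8·(-3) − 8·(-5)) + (8·4 − 4·(-3)) + (4·(-5) − 8·4)| = 8, so the area is 4.
Along each edge there are gcd(|Δx|,|Δy|)+1 lattice points, so counting each shared vertex once the boundary has gcd(0,2) + gcd(4,7) + gcd(4,9) = 2+1+1 = 4.
Pick's theorem gives I = A − B/2 + 1 = 4 − 4/2 + 1 = 3.

3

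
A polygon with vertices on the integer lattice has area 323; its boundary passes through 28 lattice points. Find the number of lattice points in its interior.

310

Pick's theorem A = I + B/2 − 1 rearranges to I = A − B/2 + 1 = 323 − 28/2 + 1 = 310.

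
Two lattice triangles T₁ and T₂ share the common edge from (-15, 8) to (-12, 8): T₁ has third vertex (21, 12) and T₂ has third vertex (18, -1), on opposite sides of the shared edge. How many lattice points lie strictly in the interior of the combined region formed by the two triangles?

15

The union is the simple quadrilateral with vertices (-15, 8), (21, 12), (-12, 8), (18, -1) in order.
The shoelace formula gives twice the area as |((-15)·12 − 21·8) + (21·8 − (-12)·12) + ((-12)·(-1) − 18·8) + (18·8 − (-15)·(-1))| = 39, so the area is 39/2.
Summing gcd(|Δx|,|Δy|) over the edges gives the boundary count: gcd(36,4) + gcd(33,4) + gcd(30,9) + gcd(33,9) = 4+1+3+3 = 11.
By Pick's theorem I = A − B/2 + 1 = 39/2 − 11/2 + 1 = 15.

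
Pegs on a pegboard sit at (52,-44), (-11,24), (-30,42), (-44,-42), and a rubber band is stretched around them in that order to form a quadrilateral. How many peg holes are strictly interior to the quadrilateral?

By the shoelace formula, twice the signed area is |[52·24 − (-11)·(-44)] + [(-11)·42 − (-30)·24] + [(-30)·(-42) − (-44)·42] + [(-44)·(-44) − 52·(-42)]| = 8250, so the area is 4125.
The number of boundary lattice points is Σ gcd(|Δx|,|Δy|) = gcd(63,68) + gcd(19,18) + gcd(14,84) + gcd(96,2) = 1+1+14+2 = 18.
By Pick's theorem A = I + B/2 − 1, so I = 4125 − 18/2 + 1 = 4117.

4117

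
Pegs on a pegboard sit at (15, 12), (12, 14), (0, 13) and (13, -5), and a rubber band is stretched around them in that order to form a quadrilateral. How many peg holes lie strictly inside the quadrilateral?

141

The shoelace formula gives twice the area as |(15·14 − 12·12) + (12·13 − 0·14) + (0·(-5) − 13·13) + (13·12 − 15·(-5))| = 284, so the area is 142.
The number of boundary lattice points is Σ gcd(|Δx|,|Δy|) = gcd(3,2) + gcd(12,1) + gcd(13,18) + gcd(2,17) = 1+1+1+1 = 4.
By Pick's theorem A = I + B/2 − 1, so I = 142 − 4/2 + 1 = 141.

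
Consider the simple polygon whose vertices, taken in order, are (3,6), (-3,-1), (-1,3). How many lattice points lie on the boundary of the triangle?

Along each edge there are gcd(|Δx|,|Δy|)+1 lattice points, so counting each shared vertex once the boundary has gcd(6,7) + gcd(2,4) + gcd(4,3) = 1+2+1 = 4.

4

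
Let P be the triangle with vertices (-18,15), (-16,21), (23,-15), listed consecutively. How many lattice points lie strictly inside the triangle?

151

Using the shoelace formula, 2A = |[(-18)·21 − (-16)·15] + [(-16)·(-15) − 23·21] + [23·15 − (-18)·(-15)]| = 306, so the area is 153.
The number of boundary lattice points is Σ gcd(|Δx|,|Δy|) = gcd(2,6) + gcd(39,36) + gcd(41,30) = 2+3+1 = 6.
Pick's theorem gives I = A − B/2 + 1 = 153 − 6/2 + 1 = 151.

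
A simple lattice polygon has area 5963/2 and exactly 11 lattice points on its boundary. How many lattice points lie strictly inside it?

From Pick's theorem, I = A − B/2 + 1 = 5963/2 − 11/2 + 1 = 2977.

2977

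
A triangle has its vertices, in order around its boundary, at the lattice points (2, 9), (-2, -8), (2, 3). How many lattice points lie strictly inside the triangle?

9

Using the shoelace formula, 2A = |(2·(-8) − (-2)·9) + ((-2)·3 − 2·(-8)) + (2·9 − 2·3)| = 24, so the area is 12.
Along each edge there are gcd(|Δx|,|Δy|)+1 lattice points, so counting each shared vertex once the boundary has gcd(4,17) + gcd(4,11) + gcd(0,6) = 1+1+6 = 8.
By Pick's theorem A = I + B/2 − 1, so I = 12 − 8/2 + 1 = 9.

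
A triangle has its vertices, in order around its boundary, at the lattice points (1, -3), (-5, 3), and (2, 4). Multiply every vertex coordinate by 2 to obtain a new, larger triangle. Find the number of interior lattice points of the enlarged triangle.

The shoelace formula gives twice the area as |[1·3 − (-5)·(-3)] + [(-5)·4 − 2·3] + [2·(-3) − 1·4]| = 48, so the area is 24.
The number of boundary lattice points is Σ gcd(|Δx|,|Δy|) = gcd(6,6) + gcd(7,1) + gcd(1,7) = 6+1+1 = 8.
Scaling by 2 multiplies the area by 2² = 4 (so the new area is 96) and multiplies the boundary lattice-point count by 2, giving 16.
By Pick's theorem, the interior count of the dilated polygon is 96 − 16/2 + 1 = 89.

89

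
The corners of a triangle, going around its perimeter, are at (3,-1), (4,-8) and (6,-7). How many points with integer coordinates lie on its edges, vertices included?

Along each edge there are gcd(|Δx|,|Δy|)+1 lattice points, so counting each shared vertex once the boundary has gcd(1,7) + gcd(2,1) + gcd(3,6) = 1+1+3 = 5.

5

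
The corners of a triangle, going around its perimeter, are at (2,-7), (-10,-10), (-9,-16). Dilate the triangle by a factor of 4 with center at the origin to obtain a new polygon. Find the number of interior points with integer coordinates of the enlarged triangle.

The shoelace formula gives twice the area as |[2·(-10) − (-10)·(-7)] + [(-10)·(-16) − (-9)·(-10)] + [(-9)·(-7) − 2·(-16)]| = 75, so the area is 75/2.
Along each edge there are gcd(|Δx|,|Δy|)+1 lattice points, so counting each shared vertex once the boundary has gcd(12,3) + gcd(1,6) + gcd(11,9) = 3+1+1 = 5.
Scaling by 4 multiplies the area by 4² = 16 (so the new area is 600) and multiplies the boundary lattice-point count by 4, giving 20.
By Pick's theorem, the interior count of the dilated polygon is 600 − 20/2 + 1 = 591.

591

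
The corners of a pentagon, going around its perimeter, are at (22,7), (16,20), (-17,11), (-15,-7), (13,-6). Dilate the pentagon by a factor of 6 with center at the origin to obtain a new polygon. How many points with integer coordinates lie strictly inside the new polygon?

The shoelace formula gives twice the area as |(22·20 − 16·7) + (16·11 − (-17)·20) + ((-17)·(-7) − (-15)·11) + ((-15)·(-6) − 13·(-7)) + (13·7 − 22·(-6))| = 1532, so the area is 766.
Along each edge there are gcd(|Δx|,|Δy|)+1 lattice points, so counting each shared vertex once the boundary has gcd(6,13) + gcd(33,9) + gcd(2,18) + gcd(28,1) + gcd(9,13) = 1+3+2+1+1 = 8.
Scaling by 6 multiplies the area by 6² = 36 (so the new area is 27576) and multiplies the boundary lattice-point count by 6, giving 48.
By Pick's theorem, the interior count of the dilated polygon is 27576 − 48/2 + 1 = 27553.

27553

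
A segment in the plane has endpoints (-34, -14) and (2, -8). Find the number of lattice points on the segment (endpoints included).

The number of lattice points on a segment between lattice points is gcd(|Δx|,|Δy|) + 1 = gcd(36,6) + 1 = 6 + 1 = 7.

7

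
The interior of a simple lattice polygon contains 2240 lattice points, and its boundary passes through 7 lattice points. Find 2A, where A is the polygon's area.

By Pick's theorem, A = I + B/2 − 1 = 2240 + 7/2 − 1 = 4485/2.
Hence 2A = 4485.

4485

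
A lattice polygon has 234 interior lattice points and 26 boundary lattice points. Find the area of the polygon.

246

By Pick's theorem, A = I + B/2 − 1 = 234 + 26/2 − 1 = 246.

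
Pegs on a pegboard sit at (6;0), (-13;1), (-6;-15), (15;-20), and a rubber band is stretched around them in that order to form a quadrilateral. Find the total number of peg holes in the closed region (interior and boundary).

339

By the shoelace formula, twice the signed area is |(6·1 − (-13)·0) + ((-13)·(-15) − (-6)·1) + ((-6)·(-20) − 15·(-15)) + (15·0 − 6·(-20))| = 672, so the area is 336.
Along each edge there are gcd(|Δx|,|Δy|)+1 lattice points, so counting each shared vertex once the boundary has gcd(19,1) + gcd(7,16) + gcd(21,5) + gcd(9,20) = 1+1+1+1 = 4.
Pick's theorem gives I = A − B/2 + 1 = 336 − 4/2 + 1 = 335, so the closed region contains I + B = 335 + 4 = 339 lattice points.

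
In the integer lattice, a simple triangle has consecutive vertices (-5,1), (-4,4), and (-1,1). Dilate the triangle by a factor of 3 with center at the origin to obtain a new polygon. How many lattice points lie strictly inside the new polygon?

By the shoelace formula, twice the signed area is |[(-5)·4 − (-4)·1] + [(-4)·1 − (-1)·4] + [(-1)·1 − (-5)·1]| = 12, so the area is 6.
Along each edge there are gcd(|Δx|,|Δy|)+1 lattice points, so counting each shared vertex once the boundary has gcd(1,3) + gcd(3,3) + gcd(4,0) = 1+3+4 = 8.
Scaling by 3 multiplies the area by 3² = 9 (so the new area is 54) and multiplies the boundary lattice-point count by 3, giving 24.
By Pick's theorem, the interior count of the dilated polygon is 54 − 24/2 + 1 = 43.

43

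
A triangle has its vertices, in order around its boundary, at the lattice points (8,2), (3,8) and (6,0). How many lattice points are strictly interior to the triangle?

The shoelace formula gives twice the area as |(8·8 − 3·2) + (3·0 − 6·8) + (6·2 − 8·0)| = 22, so the area is 11.
Summing gcd(|Δx|,|Δy|) over the edges gives the boundary count: gcd(5,6) + gcd(3,8) + gcd(2,2) = 1+1+2 = 4.
By Pick's theorem A = I + B/2 − 1, so I = 11 − 4/2 + 1 = 10.

10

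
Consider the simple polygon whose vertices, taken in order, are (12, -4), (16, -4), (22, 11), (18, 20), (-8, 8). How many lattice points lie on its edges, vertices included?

The number of boundary lattice points is Σ gcd(|Δx|,|Δy|) = gcd(4,0) + gcd(6,15) + gcd(4,9) + gcd(26,12) + gcd(20,12) = 4+3+1+2+4 = 14.

14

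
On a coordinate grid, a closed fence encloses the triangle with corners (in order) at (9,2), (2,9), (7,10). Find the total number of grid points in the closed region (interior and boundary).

The shoelace formula gives twice the area as |[9·9 − 2·2] + [2·10 − 7·9] + [7·2 − 9·10]| = 42, so the area is 21.
The number of boundary lattice points is Σ gcd(|Δx|,|Δy|) = gcd(7,7) + gcd(5,1) + gcd(2,8) = 7+1+2 = 10.
Pick's theorem gives I = A − B/2 + 1 = 21 − 10/2 + 1 = 17, so the closed region contains I + B = 17 + 10 = 27 lattice points.

27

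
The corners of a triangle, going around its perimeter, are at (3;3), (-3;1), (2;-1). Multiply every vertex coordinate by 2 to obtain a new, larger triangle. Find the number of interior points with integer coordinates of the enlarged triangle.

41

The shoelace formula gives twice the area as |[3·1 − (-3)·3] + [(-3)·(-1) − 2·1] + [2·3 − 3·(-1)]| = 22, so the area is 11.
The number of boundary lattice points is Σ gcd(|Δx|,|Δy|) = gcd(6,2) + gcd(5,2) + gcd(1,4) = 2+1+1 = 4.
Scaling by 2 multiplies the area by 2² = 4 (so the new area is 44) and multiplies the boundary lattice-point count by 2, giving 8.
By Pick's theorem, the interior count of the dilated polygon is 44 − 8/2 + 1 = 41.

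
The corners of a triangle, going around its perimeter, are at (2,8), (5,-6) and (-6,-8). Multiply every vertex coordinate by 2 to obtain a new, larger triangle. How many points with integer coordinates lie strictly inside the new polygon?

The shoelace formula gives twice the area as |(2·(-6) − 5·8) + (5·(-8) − (-6)·(-6)) + ((-6)·8 − 2·(-8))| = 160, so the area is 80.
Along each edge there are gcd(|Δx|,|Δy|)+1 lattice points, so counting each shared vertex once the boundary has gcd(3,14) + gcd(11,2) + gcd(8,16) = 1+1+8 = 10.
Scaling by 2 multiplies the area by 2² = 4 (so the new area is 320) and multiplies the boundary lattice-point count by 2, giving 20.
By Pick's theorem, the interior count of the dilated polygon is 320 − 20/2 + 1 = 311.

311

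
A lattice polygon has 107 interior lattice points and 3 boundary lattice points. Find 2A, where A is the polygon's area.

Pick's theorem states A = I + B/2 − 1, so A = 107 + 3/2 − 1 = 215/2.
Hence 2A = 215.

215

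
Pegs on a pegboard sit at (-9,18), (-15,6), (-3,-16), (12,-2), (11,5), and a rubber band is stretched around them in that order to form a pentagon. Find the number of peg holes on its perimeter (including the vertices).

11

Along each edge there are gcd(|Δx|,|Δy|)+1 lattice points, so counting each shared vertex once the boundary has gcd(6,12) + gcd(12,22) + gcd(15,14) + gcd(1,7) + gcd(20,13) = 6+2+1+1+1 = 11.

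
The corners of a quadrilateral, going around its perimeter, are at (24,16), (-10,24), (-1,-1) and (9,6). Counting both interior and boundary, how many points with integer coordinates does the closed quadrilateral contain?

392

The shoelace formula gives twice the area as |(24·24 − (-10)·16) + ((-10)·(-1) − (-1)·24) + ((-1)·6 − 9·(-1)) + (9·16 − 24·6)| = 773, so the area is 773/2.
Summing gcd(|Δx|,|Δy|) over the edges gives the boundary count: gcd(34,8) + gcd(9,25) + gcd(10,7) + gcd(15,10) = 2+1+1+5 = 9.
Pick's theorem gives I = A − B/2 + 1 = 773/2 − 9/2 + 1 = 383, so the closed region contains I + B = 383 + 9 = 392 lattice points.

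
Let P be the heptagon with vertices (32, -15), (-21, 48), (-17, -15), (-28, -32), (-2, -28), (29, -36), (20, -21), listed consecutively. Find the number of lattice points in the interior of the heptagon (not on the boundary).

Using the shoelace formula, 2A = |[32·48 − (-21)·(-15)] + [(-21)·(-15) − (-17)·48] + [(-17)·(-32) − (-28)·(-15)] + [(-28)·(-28) − (-2)·(-32)] + [(-2)·(-36) − 29·(-28)] + [29·(-21) − 20·(-36)] + [20·(-15) − 32·(-21)]| = 4563, so the area is 4563/2.
Summing gcd(|Δx|,|Δy|) over the edges gives the boundary count: gcd(53,63) + gcd(4,63) + gcd(11,17) + gcd(26,4) + gcd(31,8) + gcd(9,15) + gcd(12,6) = 1+1+1+2+1+3+6 = 15.
By Pick's theorem A = I + B/2 − 1, so I = 4563/2 − 15/2 + 1 = 2275.

2275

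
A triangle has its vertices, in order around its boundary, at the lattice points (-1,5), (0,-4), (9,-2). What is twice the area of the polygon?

83

By the shoelace formula, twice the signed area is |[(-1)·(-4) − 0·5] + [0·(-2) − 9·(-4)] + [9·5 − (-1)·(-2)]| = 83, so the area is 41.5.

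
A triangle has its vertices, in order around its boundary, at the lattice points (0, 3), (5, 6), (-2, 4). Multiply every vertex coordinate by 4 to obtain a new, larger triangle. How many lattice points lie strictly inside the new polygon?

By the shoelace formula, twice the signed area is |[0·6 − 5·3] + [5·4 − (-2)·6] + [(-2)·3 − 0·4]| = 11, so the area is 5.5.
Along each edge there are gcd(|Δx|,|Δy|)+1 lattice points, so counting each shared vertex once the boundary has gcd(5,3) + gcd(7,2) + gcd(2,1) = 1+1+1 = 3.
Scaling by 4 multiplies the area by 4² = 16 (so the new area is 88) and multiplies the boundary lattice-point count by 4, giving 12.
By Pick's theorem, the interior count of the dilated polygon is 88 − 12/2 + 1 = 83.

83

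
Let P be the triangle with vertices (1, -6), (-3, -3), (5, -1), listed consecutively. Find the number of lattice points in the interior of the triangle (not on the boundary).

The shoelace formula gives twice the area as |(1·(-3) − (-3)·(-6)) + ((-3)·(-1) − 5·(-3)) + (5·(-6) − 1·(-1))| = 32, so the area is 16.
The number of boundary lattice points is Σ gcd(|Δx|,|Δy|) = gcd(4,3) + gcd(8,2) + gcd(4,5) = 1+2+1 = 4.
Pick's theorem gives I = A − B/2 + 1 = 16 − 4/2 + 1 = 15.

15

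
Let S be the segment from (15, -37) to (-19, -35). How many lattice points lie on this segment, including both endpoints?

The number of lattice points on a segment between lattice points is gcd(|Δx|,|Δy|) + 1 = gcd(34,2) + 1 = 2 + 1 = 3.

3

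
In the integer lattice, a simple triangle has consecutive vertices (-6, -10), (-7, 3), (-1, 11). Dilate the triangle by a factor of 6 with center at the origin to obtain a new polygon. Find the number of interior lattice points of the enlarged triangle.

1537

By the shoelace formula, twice the signed area is |((-6)·3 − (-7)·(-10)) + ((-7)·11 − (-1)·3) + ((-1)·(-10) − (-6)·11)| = 86, so the area is 43.
Summing gcd(|Δx|,|Δy|) over the edges gives the boundary count: gcd(1,13) + gcd(6,8) + gcd(5,21) = 1+2+1 = 4.
Scaling by 6 multiplies the area by 6² = 36 (so the new area is 1548) and multiplies the boundary lattice-point count by 6, giving 24.
By Pick's theorem, the interior count of the dilated polygon is 1548 − 24/2 + 1 = 1537.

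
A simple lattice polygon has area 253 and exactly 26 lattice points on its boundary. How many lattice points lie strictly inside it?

From Pick's theorem, I = A − B/2 + 1 = 253 − 26/2 + 1 = 241.

241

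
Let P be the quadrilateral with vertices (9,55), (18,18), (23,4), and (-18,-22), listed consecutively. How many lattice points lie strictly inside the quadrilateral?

1197

By the shoelace formula, twice the signed area is |(9·18 − 18·55) + (18·4 − 23·18) + (23·(-22) − (-18)·4) + ((-18)·55 − 9·(-22))| = 2396, so the area is 1198.
Summing gcd(|Δx|,|Δy|) over the edges gives the boundary count: gcd(9,37) + gcd(5,14) + gcd(41,26) + gcd(27,77) = 1+1+1+1 = 4.
By Pick's theorem A = I + B/2 − 1, so I = 1198 − 4/2 + 1 = 1197.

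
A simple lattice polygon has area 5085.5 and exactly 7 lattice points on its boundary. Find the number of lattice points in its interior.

5083

Pick's theorem A = I + B/2 − 1 rearranges to I = A − B/2 + 1 = 5085.5 − 7/2 + 1 = 5083.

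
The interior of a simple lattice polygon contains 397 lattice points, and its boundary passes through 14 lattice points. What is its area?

403

By Pick's theorem, A = I + B/2 − 1 = 397 + 14/2 − 1 = 403.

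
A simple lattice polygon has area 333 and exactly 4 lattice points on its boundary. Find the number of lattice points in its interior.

332

From Pick's theorem, I = A − B/2 + 1 = 333 − 4/2 + 1 = 332.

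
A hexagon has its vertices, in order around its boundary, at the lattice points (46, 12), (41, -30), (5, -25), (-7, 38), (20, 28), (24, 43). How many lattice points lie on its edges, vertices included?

8

Along each edge there are gcd(|Δx|,|Δy|)+1 lattice points, so counting each shared vertex once the boundary has gcd(5,42) + gcd(36,5) + gcd(12,63) + gcd(27,10) + gcd(4,15) + gcd(22,31) = 1+1+3+1+1+1 = 8.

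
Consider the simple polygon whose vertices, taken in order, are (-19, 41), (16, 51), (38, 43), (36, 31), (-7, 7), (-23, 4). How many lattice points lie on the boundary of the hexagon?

Summing gcd(|Δx|,|Δy|) over the edges gives the boundary count: gcd(35,10) + gcd(22,8) + gcd(2,12) + gcd(43,24) + gcd(16,3) + gcd(4,37) = 5+2+2+1+1+1 = 12.

12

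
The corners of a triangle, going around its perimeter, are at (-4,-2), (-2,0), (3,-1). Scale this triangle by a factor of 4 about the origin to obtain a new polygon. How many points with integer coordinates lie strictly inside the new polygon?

89

Using the shoelace formula, 2A = |((-4)·0 − (-2)·(-2)) + ((-2)·(-1) − 3·0) + (3·(-2) − (-4)·(-1))| = 12, so the area is 6.
The number of boundary lattice points is Σ gcd(|Δx|,|Δy|) = gcd(2,2) + gcd(5,1) + gcd(7,1) = 2+1+1 = 4.
Scaling by 4 multiplies the area by 4² = 16 (so the new area is 96) and multiplies the boundary lattice-point count by 4, giving 16.
By Pick's theorem, the interior count of the dilated polygon is 96 − 16/2 + 1 = 89.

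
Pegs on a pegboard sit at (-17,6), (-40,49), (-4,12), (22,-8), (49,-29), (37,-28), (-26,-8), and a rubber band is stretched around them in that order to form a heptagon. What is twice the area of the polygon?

Using the shoelace formula, 2A = |[(-17)·49 − (-40)·6] + [(-40)·12 − (-4)·49] + [(-4)·(-8) − 22·12] + [22·(-29) − 49·(-8)] + [49·(-28) − 37·(-29)] + [37·(-8) − (-26)·(-28)] + [(-26)·6 − (-17)·(-8)]| = 2970, so the area is 1485.

2970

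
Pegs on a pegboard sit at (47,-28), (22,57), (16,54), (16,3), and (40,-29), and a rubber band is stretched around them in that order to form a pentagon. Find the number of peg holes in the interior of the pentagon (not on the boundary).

1174

The shoelace formula gives twice the area as |(47·57 − 22·(-28)) + (22·54 − 16·57) + (16·3 − 16·54) + (16·(-29) − 40·3) + (40·(-28) − 47·(-29))| = 2414, so the area is 1207.
Along each edge there are gcd(|Δx|,|Δy|)+1 lattice points, so counting each shared vertex once the boundary has gcd(25,85) + gcd(6,3) + gcd(0,51) + gcd(24,32) + gcd(7,1) = 5+3+51+8+1 = 68.
By Pick's theorem A = I + B/2 − 1, so I = 1207 − 68/2 + 1 = 1174.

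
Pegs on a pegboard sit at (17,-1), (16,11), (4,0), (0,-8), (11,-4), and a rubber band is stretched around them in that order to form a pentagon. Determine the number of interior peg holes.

132

Using the shoelace formula, 2A = |(17·11 − 16·(-1)) + (16·0 − 4·11) + (4·(-8) − 0·0) + (0·(-4) − 11·(-8)) + (11·(-1) − 17·(-4))| = 272, so the area is 136.
Summing gcd(|Δx|,|Δy|) over the edges gives the boundary count: gcd(1,12) + gcd(12,11) + gcd(4,8) + gcd(11,4) + gcd(6,3) = 1+1+4+1+3 = 10.
By Pick's theorem A = I + B/2 − 1, so I = 136 − 10/2 + 1 = 132.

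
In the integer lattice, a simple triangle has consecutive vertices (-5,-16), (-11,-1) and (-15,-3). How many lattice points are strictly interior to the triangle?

The shoelace formula gives twice the area as |((-5)·(-1) − (-11)·(-16)) + ((-11)·(-3) − (-15)·(-1)) + ((-15)·(-16) − (-5)·(-3))| = 72, so the area is 36.
Along each edge there are gcd(|Δx|,|Δy|)+1 lattice points, so counting each shared vertex once the boundary has gcd(6,15) + gcd(4,2) + gcd(10,13) = 3+2+1 = 6.
Pick's theorem gives I = A − B/2 + 1 = 36 − 6/2 + 1 = 34.

34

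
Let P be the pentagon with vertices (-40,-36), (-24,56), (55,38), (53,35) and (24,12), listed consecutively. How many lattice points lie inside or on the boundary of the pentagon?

3899

The shoelace formula gives twice the area as |((-40)·56 − (-24)·(-36)) + ((-24)·38 − 55·56) + (55·35 − 53·38) + (53·12 − 24·35) + (24·(-36) − (-40)·12)| = 7773, so the area is 3886.5.
Along each edge there are gcd(|Δx|,|Δy|)+1 lattice points, so counting each shared vertex once the boundary has gcd(16,92) + gcd(79,18) + gcd(2,3) + gcd(29,23) + gcd(64,48) = 4+1+1+1+16 = 23.
Pick's theorem gives I = A − B/2 + 1 = 3886.5 − 23/2 + 1 = 3876, so the closed region contains I + B = 3876 + 23 = 3899 lattice points.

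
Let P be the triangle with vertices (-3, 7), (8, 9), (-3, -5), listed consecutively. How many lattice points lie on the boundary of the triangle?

Along each edge there are gcd(|Δx|,|Δy|)+1 lattice points, so counting each shared vertex once the boundary has gcd(11,2) + gcd(11,14) + gcd(0,12) = 1+1+12 = 14.

14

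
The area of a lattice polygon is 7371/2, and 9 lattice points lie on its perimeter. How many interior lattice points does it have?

3682

Pick's theorem A = I + B/2 − 1 rearranges to I = A − B/2 + 1 = 7371/2 − 9/2 + 1 = 3682.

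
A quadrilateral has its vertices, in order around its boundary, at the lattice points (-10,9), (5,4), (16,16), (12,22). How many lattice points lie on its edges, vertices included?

Along each edge there are gcd(|Δx|,|Δy|)+1 lattice points, so counting each shared vertex once the boundary has gcd(15,5) + gcd(11,12) + gcd(4,6) + gcd(22,13) = 5+1+2+1 = 9.

9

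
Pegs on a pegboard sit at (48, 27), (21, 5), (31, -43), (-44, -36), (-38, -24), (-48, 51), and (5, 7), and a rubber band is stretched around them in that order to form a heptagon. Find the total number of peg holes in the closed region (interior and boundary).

By the shoelace formula, twice the signed area is |(48·5 − 21·27) + (21·(-43) − 31·5) + (31·(-36) − (-44)·(-43)) + ((-44)·(-24) − (-38)·(-36)) + ((-38)·51 − (-48)·(-24)) + ((-48)·7 − 5·51) + (5·27 − 48·7)| = 8587, so the area is 4293.5.
The number of boundary lattice points is Σ gcd(|Δx|,|Δy|) = gcd(27,22) + gcd(10,48) + gcd(75,7) + gcd(6,12) + gcd(10,75) + gcd(53,44) + gcd(43,20) = 1+2+1+6+5+1+1 = 17.
Pick's theorem gives I = A − B/2 + 1 = 4293.5 − 17/2 + 1 = 4286, so the closed region contains I + B = 4286 + 17 = 4303 lattice points.

4303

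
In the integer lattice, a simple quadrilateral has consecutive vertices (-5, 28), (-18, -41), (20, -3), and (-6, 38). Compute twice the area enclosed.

2347

The shoelace formula gives twice the area as |((-5)·(-41) − (-18)·28) + ((-18)·(-3) − 20·(-41)) + (20·38 − (-6)·(-3)) + ((-6)·28 − (-5)·38)| = 2347, so the area is 1173.5.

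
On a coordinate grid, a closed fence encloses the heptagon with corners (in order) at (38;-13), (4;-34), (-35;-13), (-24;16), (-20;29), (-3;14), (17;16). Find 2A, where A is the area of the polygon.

The shoelace formula gives twice the area as |(38·(-34) − 4·(-13)) + (4·(-13) − (-35)·(-34)) + ((-35)·16 − (-24)·(-13)) + ((-24)·29 − (-20)·16) + ((-20)·14 − (-3)·29) + ((-3)·16 − 17·14) + (17·(-13) − 38·16)| = 5038, so the area is 2519.

5038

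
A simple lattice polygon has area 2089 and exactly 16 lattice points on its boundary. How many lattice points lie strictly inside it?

2082

Pick's theorem A = I + B/2 − 1 rearranges to I = A − B/2 + 1 = 2089 − 16/2 + 1 = 2082.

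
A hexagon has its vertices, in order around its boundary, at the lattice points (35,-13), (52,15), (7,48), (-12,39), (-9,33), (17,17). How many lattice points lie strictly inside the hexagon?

Using the shoelace formula, 2A = |[35·15 − 52·(-13)] + [52·48 − 7·15] + [7·39 − (-12)·48] + [(-12)·33 − (-9)·39] + [(-9)·17 − 17·33] + [17·(-13) − 35·17]| = 2866, so the area is 1433.
The number of boundary lattice points is Σ gcd(|Δx|,|Δy|) = gcd(17,28) + gcd(45,33) + gcd(19,9) + gcd(3,6) + gcd(26,16) + gcd(18,30) = 1+3+1+3+2+6 = 16.
By Pick's theorem A = I + B/2 − 1, so I = 1433 − 16/2 + 1 = 1426.

1426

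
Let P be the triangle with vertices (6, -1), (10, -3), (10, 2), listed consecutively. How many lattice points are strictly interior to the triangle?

7

Using the shoelace formula, 2A = |[6·(-3) − 10·(-1)] + [10·2 − 10·(-3)] + [10·(-1) − 6·2]| = 20, so the area is 10.
The number of boundary lattice points is Σ gcd(|Δx|,|Δy|) = gcd(4,2) + gcd(0,5) + gcd(4,3) = 2+5+1 = 8.
Pick's theorem gives I = A − B/2 + 1 = 10 − 8/2 + 1 = 7.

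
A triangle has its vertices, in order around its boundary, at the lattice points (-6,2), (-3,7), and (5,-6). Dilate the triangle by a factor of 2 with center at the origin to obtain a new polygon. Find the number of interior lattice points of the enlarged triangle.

The shoelace formula gives twice the area as |[(-6)·7 − (-3)·2] + [(-3)·(-6) − 5·7] + [5·2 − (-6)·(-6)]| = 79, so the area is 39.5.
Along each edge there are gcd(|Δx|,|Δy|)+1 lattice points, so counting each shared vertex once the boundary has gcd(3,5) + gcd(8,13) + gcd(11,8) = 1+1+1 = 3.
Scaling by 2 multiplies the area by 2² = 4 (so the new area is 158) and multiplies the boundary lattice-point count by 2, giving 6.
By Pick's theorem, the interior count of the dilated polygon is 158 − 6/2 + 1 = 156.

156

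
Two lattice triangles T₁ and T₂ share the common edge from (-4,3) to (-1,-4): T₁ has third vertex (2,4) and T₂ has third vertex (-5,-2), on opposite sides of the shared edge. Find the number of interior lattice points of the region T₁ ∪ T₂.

32

The union is the simple quadrilateral with vertices (-4,3), (2,4), (-1,-4), (-5,-2) in order.
The shoelace formula gives twice the area as |((-4)·4 − 2·3) + (2·(-4) − (-1)·4) + ((-1)·(-2) − (-5)·(-4)) + ((-5)·3 − (-4)·(-2))| = 67, so the area is 33.5.
Along each edge there are gcd(|Δx|,|Δy|)+1 lattice points, so counting each shared vertex once the boundary has gcd(6,1) + gcd(3,8) + gcd(4,2) + gcd(1,5) = 1+1+2+1 = 5.
By Pick's theorem I = A − B/2 + 1 = 33.5 − 5/2 + 1 = 32.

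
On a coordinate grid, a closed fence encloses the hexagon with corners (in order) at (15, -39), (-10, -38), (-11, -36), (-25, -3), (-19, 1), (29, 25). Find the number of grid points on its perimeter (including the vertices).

31

Summing gcd(|Δx|,|Δy|) over the edges gives the boundary count: gcd(25,1) + gcd(1,2) + gcd(14,33) + gcd(6,4) + gcd(48,24) + gcd(14,64) = 1+1+1+2+24+2 = 31.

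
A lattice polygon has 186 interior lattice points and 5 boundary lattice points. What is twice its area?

375

By Pick's theorem, A = I + B/2 − 1 = 186 + 5/2 − 1 = 375/2.
Hence 2A = 375.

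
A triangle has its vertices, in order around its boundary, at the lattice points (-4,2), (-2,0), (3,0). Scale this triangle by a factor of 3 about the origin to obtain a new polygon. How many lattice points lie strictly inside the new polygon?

By the shoelace formula, twice the signed area is |((-4)·0 − (-2)·2) + ((-2)·0 − 3·0) + (3·2 − (-4)·0)| = 10, so the area is 5.
The number of boundary lattice points is Σ gcd(|Δx|,|Δy|) = gcd(2,2) + gcd(5,0) + gcd(7,2) = 2+5+1 = 8.
Scaling by 3 multiplies the area by 3² = 9 (so the new area is 45) and multiplies the boundary lattice-point count by 3, giving 24.
By Pick's theorem, the interior count of the dilated polygon is 45 − 24/2 + 1 = 34.

34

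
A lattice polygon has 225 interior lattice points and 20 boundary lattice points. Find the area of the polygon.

234

Pick's theorem states A = I + B/2 − 1, so A = 225 + 20/2 − 1 = 234.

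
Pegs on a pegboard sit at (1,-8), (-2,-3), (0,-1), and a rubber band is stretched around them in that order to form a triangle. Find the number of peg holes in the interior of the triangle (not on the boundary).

By the shoelace formula, twice the signed area is |[1·(-3) − (-2)·(-8)] + [(-2)·(-1) − 0·(-3)] + [0·(-8) − 1·(-1)]| = 16, so the area is 8.
Summing gcd(|Δx|,|Δy|) over the edges gives the boundary count: gcd(3,5) + gcd(2,2) + gcd(1,7) = 1+2+1 = 4.
Pick's theorem gives I = A − B/2 + 1 = 8 − 4/2 + 1 = 7.

7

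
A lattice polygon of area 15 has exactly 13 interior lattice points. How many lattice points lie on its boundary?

6

Pick's theorem gives A = I + B/2 − 1, so B = 2(A − I + 1) = 2(15 − 13 + 1) = 6.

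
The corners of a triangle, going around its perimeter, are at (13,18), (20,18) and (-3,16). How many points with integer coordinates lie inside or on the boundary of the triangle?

The shoelace formula gives twice the area as |(13·18 − 20·18) + (20·16 − (-3)·18) + ((-3)·18 − 13·16)| = 14, so the area is 7.
Along each edge there are gcd(|Δx|,|Δy|)+1 lattice points, so counting each shared vertex once the boundary has gcd(7,0) + gcd(23,2) + gcd(16,2) = 7+1+2 = 10.
Pick's theorem gives I = A − B/2 + 1 = 7 − 10/2 + 1 = 3, so the closed region contains I + B = 3 + 10 = 13 lattice points.

13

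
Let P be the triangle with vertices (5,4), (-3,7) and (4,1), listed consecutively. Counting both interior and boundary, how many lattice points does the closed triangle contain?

The shoelace formula gives twice the area as |[5·7 − (-3)·4] + [(-3)·1 − 4·7] + [4·4 − 5·1]| = 27, so the area is 13.5.
Along each edge there are gcd(|Δx|,|Δy|)+1 lattice points, so counting each shared vertex once the boundary has gcd(8,3) + gcd(7,6) + gcd(1,3) = 1+1+1 = 3.
Pick's theorem gives I = A − B/2 + 1 = 13.5 − 3/2 + 1 = 13, so the closed region contains I + B = 13 + 3 = 16 lattice points.

16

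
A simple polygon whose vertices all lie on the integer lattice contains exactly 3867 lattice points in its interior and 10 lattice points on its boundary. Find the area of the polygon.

3871

Pick's theorem states A = I + B/2 − 1, so A = 3867 + 10/2 − 1 = 3871.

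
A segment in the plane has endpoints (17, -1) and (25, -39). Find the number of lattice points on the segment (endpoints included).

The number of lattice points on a segment between lattice points is gcd(|Δx|,|Δy|) + 1 = gcd(8,38) + 1 = 2 + 1 = 3.

3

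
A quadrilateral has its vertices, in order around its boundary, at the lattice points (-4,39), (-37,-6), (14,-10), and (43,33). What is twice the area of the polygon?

By the shoelace formula, twice the signed area is |[(-4)·(-6) − (-37)·39] + [(-37)·(-10) − 14·(-6)] + [14·33 − 43·(-10)] + [43·39 − (-4)·33]| = 4622, so the area is 2311.

4622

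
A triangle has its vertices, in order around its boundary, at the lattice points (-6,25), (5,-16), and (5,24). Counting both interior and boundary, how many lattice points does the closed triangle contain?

242

Using the shoelace formula, 2A = |((-6)·(-16) − 5·25) + (5·24 − 5·(-16)) + (5·25 − (-6)·24)| = 440, so the area is 220.
Along each edge there are gcd(|Δx|,|Δy|)+1 lattice points, so counting each shared vertex once the boundary has gcd(11,41) + gcd(0,40) + gcd(11,1) = 1+40+1 = 42.
Pick's theorem gives I = A − B/2 + 1 = 220 − 42/2 + 1 = 200, so the closed region contains I + B = 200 + 42 = 242 lattice points.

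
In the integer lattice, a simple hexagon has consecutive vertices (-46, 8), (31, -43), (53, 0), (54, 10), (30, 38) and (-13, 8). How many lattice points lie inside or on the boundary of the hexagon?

3666

By the shoelace formula, twice the signed area is |[(-46)·(-43) − 31·8] + [31·0 − 53·(-43)] + [53·10 − 54·0] + [54·38 − 30·10] + [30·8 − (-13)·38] + [(-13)·8 − (-46)·8]| = 7289, so the area is 3644.5.
The number of boundary lattice points is Σ gcd(|Δx|,|Δy|) = gcd(77,51) + gcd(22,43) + gcd(1,10) + gcd(24,28) + gcd(43,30) + gcd(33,0) = 1+1+1+4+1+33 = 41.
Pick's theorem gives I = A − B/2 + 1 = 3644.5 − 41/2 + 1 = 3625, so the closed region contains I + B = 3625 + 41 = 3666 lattice points.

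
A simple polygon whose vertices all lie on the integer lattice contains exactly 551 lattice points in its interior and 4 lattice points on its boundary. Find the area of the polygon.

Pick's theorem states A = I + B/2 − 1, so A = 551 + 4/2 − 1 = 552.

552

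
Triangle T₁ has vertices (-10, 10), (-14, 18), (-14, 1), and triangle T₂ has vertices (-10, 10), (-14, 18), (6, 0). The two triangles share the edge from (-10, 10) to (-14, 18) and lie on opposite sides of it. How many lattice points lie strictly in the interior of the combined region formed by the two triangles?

The union is the simple quadrilateral with vertices (-10, 10), (-14, 1), (-14, 18), (6, 0) in order.
The shoelace formula gives twice the area as |[(-10)·1 − (-14)·10] + [(-14)·18 − (-14)·1] + [(-14)·0 − 6·18] + [6·10 − (-10)·0]| = 156, so the area is 78.
Along each edge there are gcd(|Δx|,|Δy|)+1 lattice points, so counting each shared vertex once the boundary has gcd(4,9) + gcd(0,17) + gcd(20,18) + gcd(16,10) = 1+17+2+2 = 22.
By Pick's theorem I = A − B/2 + 1 = 78 − 22/2 + 1 = 68.

68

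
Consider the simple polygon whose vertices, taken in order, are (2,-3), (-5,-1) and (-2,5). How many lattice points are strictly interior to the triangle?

21

The shoelace formula gives twice the area as |(2·(-1) − (-5)·(-3)) + ((-5)·5 − (-2)·(-1)) + ((-2)·(-3) − 2·5)| = 48, so the area is 24.
The number of boundary lattice points is Σ gcd(|Δx|,|Δy|) = gcd(7,2) + gcd(3,6) + gcd(4,8) = 1+3+4 = 8.
Pick's theorem gives I = A − B/2 + 1 = 24 − 8/2 + 1 = 21.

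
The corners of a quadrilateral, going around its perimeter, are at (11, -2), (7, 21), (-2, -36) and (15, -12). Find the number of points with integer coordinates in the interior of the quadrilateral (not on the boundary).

348

The shoelace formula gives twice the area as |(11·21 − 7·(-2)) + (7·(-36) − (-2)·21) + ((-2)·(-12) − 15·(-36)) + (15·(-2) − 11·(-12))| = 701, so the area is 350.5.
Along each edge there are gcd(|Δx|,|Δy|)+1 lattice points, so counting each shared vertex once the boundary has gcd(4,23) + gcd(9,57) + gcd(17,24) + gcd(4,10) = 1+3+1+2 = 7.
By Pick's theorem A = I + B/2 − 1, so I = 350.5 − 7/2 + 1 = 348.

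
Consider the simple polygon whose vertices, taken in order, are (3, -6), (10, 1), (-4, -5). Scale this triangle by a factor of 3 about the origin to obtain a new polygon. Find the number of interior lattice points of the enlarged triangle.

The shoelace formula gives twice the area as |(3·1 − 10·(-6)) + (10·(-5) − (-4)·1) + ((-4)·(-6) − 3·(-5))| = 56, so the area is 28.
Summing gcd(|Δx|,|Δy|) over the edges gives the boundary count: gcd(7,7) + gcd(14,6) + gcd(7,1) = 7+2+1 = 10.
Scaling by 3 multiplies the area by 3² = 9 (so the new area is 252) and multiplies the boundary lattice-point count by 3, giving 30.
By Pick's theorem, the interior count of the dilated polygon is 252 − 30/2 + 1 = 238.

238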